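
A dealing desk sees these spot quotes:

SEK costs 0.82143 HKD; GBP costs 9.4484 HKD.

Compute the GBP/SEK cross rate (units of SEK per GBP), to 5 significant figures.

1 GBP × 9.4484 = 9.4484 HKD
9.4484 HKD ÷ 0.82143 = 11.5024 SEK

GBP/SEK = 11.502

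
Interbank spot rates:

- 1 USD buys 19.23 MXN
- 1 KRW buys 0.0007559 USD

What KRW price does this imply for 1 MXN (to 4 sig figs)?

1 MXN ÷ 19.23 = 0.0520021 USD
0.0520021 USD ÷ 0.0007559 = 68.7949 KRW

MXN/KRW = 68.79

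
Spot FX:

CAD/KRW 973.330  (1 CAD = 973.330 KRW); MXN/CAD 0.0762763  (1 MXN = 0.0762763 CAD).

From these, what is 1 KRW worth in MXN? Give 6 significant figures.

KRW/MXN = 0.0134695

1 KRW ÷ 973.330 = 0.0010274 CAD
0.0010274 CAD ÷ 0.0762763 = 0.0134695 MXN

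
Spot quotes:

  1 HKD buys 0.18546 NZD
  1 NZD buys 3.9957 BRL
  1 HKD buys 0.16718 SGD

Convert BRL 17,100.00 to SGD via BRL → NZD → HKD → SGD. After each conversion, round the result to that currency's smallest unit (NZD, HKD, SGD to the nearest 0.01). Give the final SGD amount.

BRL 17,100.00 ÷ 3.9957 = NZD 4,279.60
NZD 4,279.60 ÷ 0.18546 = HKD 23,075.60
HKD 23,075.60 × 0.16718 = SGD 3,857.78

SGD 3,857.78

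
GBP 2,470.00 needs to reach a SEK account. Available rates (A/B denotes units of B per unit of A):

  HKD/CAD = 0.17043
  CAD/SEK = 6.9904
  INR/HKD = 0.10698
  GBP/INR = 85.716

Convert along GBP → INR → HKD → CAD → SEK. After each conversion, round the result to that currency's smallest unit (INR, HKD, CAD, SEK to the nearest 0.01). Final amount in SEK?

GBP 2,470.00 × 85.716 = INR 211,718.52
INR 211,718.52 × 0.10698 = HKD 22,649.65
HKD 22,649.65 × 0.17043 = CAD 3,860.18
CAD 3,860.18 × 6.9904 = SEK 26,984.20

SEK 26,984.20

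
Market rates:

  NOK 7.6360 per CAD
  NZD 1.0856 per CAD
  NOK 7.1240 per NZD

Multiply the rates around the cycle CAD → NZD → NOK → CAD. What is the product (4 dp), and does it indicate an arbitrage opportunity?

1.0128 (arbitrage exists)

Around CAD → NZD → NOK → CAD: 1 × 1.0856 × 7.1240 ÷ 7.6360 = 1.012810
Product > 1; profitable direction is CAD → NZD → NOK → CAD.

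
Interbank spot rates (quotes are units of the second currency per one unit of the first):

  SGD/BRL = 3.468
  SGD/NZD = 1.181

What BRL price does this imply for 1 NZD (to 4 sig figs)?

1 NZD ÷ 1.181 = 0.84674 SGD
0.84674 SGD × 3.468 = 2.93649 BRL

NZD/BRL = 2.936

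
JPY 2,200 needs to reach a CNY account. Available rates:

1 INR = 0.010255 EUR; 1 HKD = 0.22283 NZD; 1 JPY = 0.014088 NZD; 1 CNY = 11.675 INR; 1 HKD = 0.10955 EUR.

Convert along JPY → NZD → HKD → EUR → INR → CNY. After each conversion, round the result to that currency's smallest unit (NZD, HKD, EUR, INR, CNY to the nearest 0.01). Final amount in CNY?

CNY 127.29

JPY 2,200 × 0.014088 = NZD 30.99
NZD 30.99 ÷ 0.22283 = HKD 139.07
HKD 139.07 × 0.10955 = EUR 15.24
EUR 15.24 ÷ 0.010255 = INR 1,486.10
INR 1,486.10 ÷ 11.675 = CNY 127.29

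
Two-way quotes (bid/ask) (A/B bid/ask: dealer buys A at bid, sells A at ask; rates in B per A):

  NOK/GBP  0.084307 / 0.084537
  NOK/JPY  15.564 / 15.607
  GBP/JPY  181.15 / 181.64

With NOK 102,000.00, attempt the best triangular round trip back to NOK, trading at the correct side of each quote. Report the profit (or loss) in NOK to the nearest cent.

Net profit: NOK 1,386.32

Best loop NOK → JPY → GBP → NOK:
NOK 102,000.00 × 15.564 (sell NOK at bid) = JPY 1,587,528
JPY 1,587,528 ÷ 181.64 (buy GBP at ask) = GBP 8,739.97
GBP 8,739.97 ÷ 0.084537 (buy NOK at ask) = NOK 103,386.32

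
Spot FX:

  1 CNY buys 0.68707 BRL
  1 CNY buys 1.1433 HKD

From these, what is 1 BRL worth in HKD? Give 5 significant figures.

BRL/HKD = 1.6640

1 BRL ÷ 0.68707 = 1.45546 CNY
1.45546 CNY × 1.1433 = 1.66402 HKD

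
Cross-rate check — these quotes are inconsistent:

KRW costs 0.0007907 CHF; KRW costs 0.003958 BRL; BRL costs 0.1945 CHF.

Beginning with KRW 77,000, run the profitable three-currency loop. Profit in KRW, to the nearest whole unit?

Profitable loop is KRW → CHF → BRL → KRW:
KRW 77,000 × 0.0007907 = CHF 60.88
CHF 60.88 ÷ 0.1945 = BRL 313.03
BRL 313.03 ÷ 0.003958 = KRW 79,087
Profit = KRW 79,087 − KRW 77,000

Profit: KRW 2,087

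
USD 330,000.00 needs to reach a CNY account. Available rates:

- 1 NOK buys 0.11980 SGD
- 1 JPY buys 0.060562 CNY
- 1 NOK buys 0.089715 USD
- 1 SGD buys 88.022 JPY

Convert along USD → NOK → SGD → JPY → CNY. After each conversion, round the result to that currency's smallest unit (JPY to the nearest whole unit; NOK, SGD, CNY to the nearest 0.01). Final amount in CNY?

USD 330,000.00 ÷ 0.089715 = NOK 3,678,314.66
NOK 3,678,314.66 × 0.11980 = SGD 440,662.10
SGD 440,662.10 × 88.022 = JPY 38,787,959
JPY 38,787,959 × 0.060562 = CNY 2,349,076.37

CNY 2,349,076.37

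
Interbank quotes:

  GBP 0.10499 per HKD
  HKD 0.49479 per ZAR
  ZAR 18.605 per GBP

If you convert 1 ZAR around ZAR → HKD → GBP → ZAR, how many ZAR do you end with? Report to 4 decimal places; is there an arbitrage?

Around ZAR → HKD → GBP → ZAR: 1 × 0.49479 × 0.10499 × 18.605 = 0.966493
Product < 1; profitable direction is ZAR → GBP → HKD → ZAR.

0.9665 (arbitrage exists)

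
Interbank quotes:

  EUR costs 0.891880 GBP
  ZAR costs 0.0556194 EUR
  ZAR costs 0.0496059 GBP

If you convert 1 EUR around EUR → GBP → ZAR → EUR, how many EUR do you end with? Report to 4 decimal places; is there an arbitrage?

1.0000 (no arbitrage)

Around EUR → GBP → ZAR → EUR: 1 × 0.891880 ÷ 0.0496059 × 0.0556194 = 0.999999
Product ≈ 1 (deviation 0.000%, within rounding noise).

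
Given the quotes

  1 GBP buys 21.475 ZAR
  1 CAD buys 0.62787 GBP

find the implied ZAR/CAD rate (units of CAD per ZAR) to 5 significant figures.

1 ZAR ÷ 21.475 = 0.0465658 GBP
0.0465658 GBP ÷ 0.62787 = 0.0741647 CAD

ZAR/CAD = 0.074165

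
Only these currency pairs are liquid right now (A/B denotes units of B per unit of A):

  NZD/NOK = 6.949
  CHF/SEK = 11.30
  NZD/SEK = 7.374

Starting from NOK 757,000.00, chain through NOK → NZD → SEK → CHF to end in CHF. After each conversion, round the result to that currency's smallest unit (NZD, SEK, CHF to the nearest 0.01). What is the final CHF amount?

NOK 757,000.00 ÷ 6.949 = NZD 108,936.54
NZD 108,936.54 × 7.374 = SEK 803,298.05
SEK 803,298.05 ÷ 11.30 = CHF 71,088.32

CHF 71,088.32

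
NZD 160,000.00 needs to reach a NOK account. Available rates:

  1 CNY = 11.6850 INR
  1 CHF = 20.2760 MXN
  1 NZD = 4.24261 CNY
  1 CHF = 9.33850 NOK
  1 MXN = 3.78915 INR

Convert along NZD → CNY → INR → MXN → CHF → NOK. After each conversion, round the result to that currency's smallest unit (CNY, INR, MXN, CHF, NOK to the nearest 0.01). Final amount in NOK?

NZD 160,000.00 × 4.24261 = CNY 678,817.60
CNY 678,817.60 × 11.6850 = INR 7,931,983.66
INR 7,931,983.66 ÷ 3.78915 = MXN 2,093,341.16
MXN 2,093,341.16 ÷ 20.2760 = CHF 103,242.31
CHF 103,242.31 × 9.33850 = NOK 964,128.31

NOK 964,128.31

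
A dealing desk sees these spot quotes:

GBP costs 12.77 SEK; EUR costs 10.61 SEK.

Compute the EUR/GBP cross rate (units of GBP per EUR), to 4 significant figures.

1 EUR × 10.61 = 10.61 SEK
10.61 SEK ÷ 12.77 = 0.830854 GBP

EUR/GBP = 0.8309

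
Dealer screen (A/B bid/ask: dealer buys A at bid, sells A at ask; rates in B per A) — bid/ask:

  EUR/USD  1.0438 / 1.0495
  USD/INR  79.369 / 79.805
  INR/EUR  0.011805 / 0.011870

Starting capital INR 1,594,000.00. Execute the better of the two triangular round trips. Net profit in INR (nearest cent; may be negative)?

Net profit: INR 9,337.88

Best loop INR → USD → EUR → INR:
INR 1,594,000.00 ÷ 79.805 (buy USD at ask) = USD 19,973.69
USD 19,973.69 ÷ 1.0495 (buy EUR at ask) = EUR 19,031.62
EUR 19,031.62 ÷ 0.011870 (buy INR at ask) = INR 1,603,337.88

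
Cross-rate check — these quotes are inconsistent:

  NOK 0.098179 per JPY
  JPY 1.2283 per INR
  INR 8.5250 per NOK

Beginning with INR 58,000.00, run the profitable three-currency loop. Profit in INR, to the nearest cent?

Profit: INR 1,627.34

Profitable loop is INR → JPY → NOK → INR:
INR 58,000.00 × 1.2283 = JPY 71,241
JPY 71,241 × 0.098179 = NOK 6,994.41
NOK 6,994.41 × 8.5250 = INR 59,627.34
Profit = INR 59,627.34 − INR 58,000.00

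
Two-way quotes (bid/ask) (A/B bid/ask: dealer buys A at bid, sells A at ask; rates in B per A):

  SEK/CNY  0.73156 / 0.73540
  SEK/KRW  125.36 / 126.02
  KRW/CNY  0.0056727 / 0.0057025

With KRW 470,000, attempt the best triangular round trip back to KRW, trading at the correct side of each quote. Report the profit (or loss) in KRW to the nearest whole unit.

Net profit: KRW 8,457

Best loop KRW → SEK → CNY → KRW:
KRW 470,000 ÷ 126.02 (buy SEK at ask) = SEK 3,729.57
SEK 3,729.57 × 0.73156 (sell SEK at bid) = CNY 2,728.40
CNY 2,728.40 ÷ 0.0057025 (buy KRW at ask) = KRW 478,457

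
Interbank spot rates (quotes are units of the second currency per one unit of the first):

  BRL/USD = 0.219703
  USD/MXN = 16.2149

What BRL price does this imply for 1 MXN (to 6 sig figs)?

1 MXN ÷ 16.2149 = 0.0616717 USD
0.0616717 USD ÷ 0.219703 = 0.280705 BRL

MXN/BRL = 0.280705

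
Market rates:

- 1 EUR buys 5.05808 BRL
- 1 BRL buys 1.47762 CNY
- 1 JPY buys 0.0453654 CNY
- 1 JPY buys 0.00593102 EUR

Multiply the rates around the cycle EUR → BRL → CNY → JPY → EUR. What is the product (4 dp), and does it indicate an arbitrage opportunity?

0.9771 (arbitrage exists)

Around EUR → BRL → CNY → JPY → EUR: 1 × 5.05808 × 1.47762 ÷ 0.0453654 × 0.00593102 = 0.977132
Product < 1; profitable direction is EUR → JPY → CNY → BRL → EUR.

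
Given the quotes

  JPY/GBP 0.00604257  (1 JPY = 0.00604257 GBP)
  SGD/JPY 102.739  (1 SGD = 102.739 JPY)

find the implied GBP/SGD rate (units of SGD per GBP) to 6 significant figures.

1 GBP ÷ 0.00604257 = 165.492 JPY
165.492 JPY ÷ 102.739 = 1.61081 SGD

GBP/SGD = 1.61081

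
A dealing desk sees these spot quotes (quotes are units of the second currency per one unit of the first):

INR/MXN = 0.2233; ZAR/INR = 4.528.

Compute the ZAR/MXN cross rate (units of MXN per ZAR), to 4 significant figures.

1 ZAR × 4.528 = 4.528 INR
4.528 INR × 0.2233 = 1.0111 MXN

ZAR/MXN = 1.011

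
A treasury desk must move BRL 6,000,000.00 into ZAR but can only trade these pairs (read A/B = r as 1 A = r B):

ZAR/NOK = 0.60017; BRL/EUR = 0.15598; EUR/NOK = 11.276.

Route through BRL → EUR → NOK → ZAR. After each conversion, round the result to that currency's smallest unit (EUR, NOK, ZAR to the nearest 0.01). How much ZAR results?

BRL 6,000,000.00 × 0.15598 = EUR 935,880.00
EUR 935,880.00 × 11.276 = NOK 10,552,982.88
NOK 10,552,982.88 ÷ 0.60017 = ZAR 17,583,322.86

ZAR 17,583,322.86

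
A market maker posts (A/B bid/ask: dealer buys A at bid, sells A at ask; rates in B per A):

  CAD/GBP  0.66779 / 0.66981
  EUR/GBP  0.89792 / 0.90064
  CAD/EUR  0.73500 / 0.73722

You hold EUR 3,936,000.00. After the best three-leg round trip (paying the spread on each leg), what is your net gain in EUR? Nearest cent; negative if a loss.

Best loop EUR → CAD → GBP → EUR:
EUR 3,936,000.00 ÷ 0.73722 (buy CAD at ask) = CAD 5,338,976.15
CAD 5,338,976.15 × 0.66779 (sell CAD at bid) = GBP 3,565,314.89
GBP 3,565,314.89 ÷ 0.90064 (buy EUR at ask) = EUR 3,958,645.95

Net profit: EUR 22,645.95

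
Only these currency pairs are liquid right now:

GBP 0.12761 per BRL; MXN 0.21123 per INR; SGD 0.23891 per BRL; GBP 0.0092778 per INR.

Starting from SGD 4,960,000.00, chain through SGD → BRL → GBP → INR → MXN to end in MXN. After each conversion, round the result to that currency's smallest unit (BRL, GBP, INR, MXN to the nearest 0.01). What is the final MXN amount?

MXN 60,317,405.19

SGD 4,960,000.00 ÷ 0.23891 = BRL 20,760,956.01
BRL 20,760,956.01 × 0.12761 = GBP 2,649,305.60
GBP 2,649,305.60 ÷ 0.0092778 = INR 285,553,213.05
INR 285,553,213.05 × 0.21123 = MXN 60,317,405.19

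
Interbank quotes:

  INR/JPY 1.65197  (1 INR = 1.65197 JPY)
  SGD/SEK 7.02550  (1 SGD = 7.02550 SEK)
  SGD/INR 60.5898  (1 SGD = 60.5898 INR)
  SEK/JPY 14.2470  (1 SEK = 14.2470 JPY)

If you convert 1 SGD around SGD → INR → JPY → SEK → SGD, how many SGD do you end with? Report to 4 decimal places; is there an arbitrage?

1.0000 (no arbitrage)

Around SGD → INR → JPY → SEK → SGD: 1 × 60.5898 × 1.65197 ÷ 14.2470 ÷ 7.02550 = 1.000002
Product ≈ 1 (deviation 0.000%, within rounding noise).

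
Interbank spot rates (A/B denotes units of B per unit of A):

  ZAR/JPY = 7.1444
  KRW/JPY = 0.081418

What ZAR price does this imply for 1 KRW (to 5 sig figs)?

1 KRW × 0.081418 = 0.081418 JPY
0.081418 JPY ÷ 7.1444 = 0.0113961 ZAR

KRW/ZAR = 0.011396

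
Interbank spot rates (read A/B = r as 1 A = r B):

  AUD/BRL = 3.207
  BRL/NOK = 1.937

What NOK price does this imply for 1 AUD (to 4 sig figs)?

1 AUD × 3.207 = 3.207 BRL
3.207 BRL × 1.937 = 6.21196 NOK

AUD/NOK = 6.212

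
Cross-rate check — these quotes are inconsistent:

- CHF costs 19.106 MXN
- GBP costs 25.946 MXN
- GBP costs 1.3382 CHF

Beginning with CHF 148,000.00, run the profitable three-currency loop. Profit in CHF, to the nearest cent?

Profitable loop is CHF → GBP → MXN → CHF:
CHF 148,000.00 ÷ 1.3382 = GBP 110,596.32
GBP 110,596.32 × 25.946 = MXN 2,869,532.21
MXN 2,869,532.21 ÷ 19.106 = CHF 150,190.11
Profit = CHF 150,190.11 − CHF 148,000.00

Profit: CHF 2,190.11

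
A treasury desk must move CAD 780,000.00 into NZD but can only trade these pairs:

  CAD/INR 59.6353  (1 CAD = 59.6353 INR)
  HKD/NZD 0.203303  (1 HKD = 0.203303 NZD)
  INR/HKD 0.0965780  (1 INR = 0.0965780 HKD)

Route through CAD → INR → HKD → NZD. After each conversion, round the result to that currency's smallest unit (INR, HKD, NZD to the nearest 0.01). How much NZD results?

NZD 913,313.77

CAD 780,000.00 × 59.6353 = INR 46,515,534.00
INR 46,515,534.00 × 0.0965780 = HKD 4,492,377.24
HKD 4,492,377.24 × 0.203303 = NZD 913,313.77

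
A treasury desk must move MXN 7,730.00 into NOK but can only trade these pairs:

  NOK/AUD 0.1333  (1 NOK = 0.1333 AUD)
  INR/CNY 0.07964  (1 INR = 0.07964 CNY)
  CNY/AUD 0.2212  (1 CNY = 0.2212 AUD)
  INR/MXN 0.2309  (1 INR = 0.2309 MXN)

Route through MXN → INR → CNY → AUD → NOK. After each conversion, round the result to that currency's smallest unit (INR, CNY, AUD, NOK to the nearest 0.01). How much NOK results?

NOK 4,424.23

MXN 7,730.00 ÷ 0.2309 = INR 33,477.70
INR 33,477.70 × 0.07964 = CNY 2,666.16
CNY 2,666.16 × 0.2212 = AUD 589.75
AUD 589.75 ÷ 0.1333 = NOK 4,424.23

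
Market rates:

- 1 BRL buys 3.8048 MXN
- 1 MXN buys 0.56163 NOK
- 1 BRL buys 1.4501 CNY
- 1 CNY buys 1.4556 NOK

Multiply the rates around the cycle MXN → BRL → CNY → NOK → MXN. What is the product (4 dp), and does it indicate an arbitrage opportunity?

Around MXN → BRL → CNY → NOK → MXN: 1 ÷ 3.8048 × 1.4501 × 1.4556 ÷ 0.56163 = 0.987775
Product < 1; profitable direction is MXN → NOK → CNY → BRL → MXN.

0.9878 (arbitrage exists)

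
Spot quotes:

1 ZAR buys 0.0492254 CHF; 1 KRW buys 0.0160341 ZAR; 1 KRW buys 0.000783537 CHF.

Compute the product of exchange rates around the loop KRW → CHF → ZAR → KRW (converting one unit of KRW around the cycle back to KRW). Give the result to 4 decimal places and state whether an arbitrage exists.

0.9927 (arbitrage exists)

Around KRW → CHF → ZAR → KRW: 1 × 0.000783537 ÷ 0.0492254 ÷ 0.0160341 = 0.992717
Product < 1; profitable direction is KRW → ZAR → CHF → KRW.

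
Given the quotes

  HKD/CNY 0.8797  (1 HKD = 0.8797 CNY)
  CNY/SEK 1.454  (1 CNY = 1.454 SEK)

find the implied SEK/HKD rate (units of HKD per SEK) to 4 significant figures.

1 SEK ÷ 1.454 = 0.687758 CNY
0.687758 CNY ÷ 0.8797 = 0.78181 HKD

SEK/HKD = 0.7818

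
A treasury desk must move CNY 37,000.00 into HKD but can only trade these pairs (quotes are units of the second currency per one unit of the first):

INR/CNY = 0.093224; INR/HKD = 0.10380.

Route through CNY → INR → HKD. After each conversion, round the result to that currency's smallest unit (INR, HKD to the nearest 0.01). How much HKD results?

CNY 37,000.00 ÷ 0.093224 = INR 396,893.50
INR 396,893.50 × 0.10380 = HKD 41,197.55

HKD 41,197.55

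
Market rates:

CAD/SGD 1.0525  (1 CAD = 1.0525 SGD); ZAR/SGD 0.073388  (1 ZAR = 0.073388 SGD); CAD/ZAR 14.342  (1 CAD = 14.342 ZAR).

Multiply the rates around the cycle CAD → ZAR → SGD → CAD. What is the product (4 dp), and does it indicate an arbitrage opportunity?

Around CAD → ZAR → SGD → CAD: 1 × 14.342 × 0.073388 ÷ 1.0525 = 1.000029
Product ≈ 1 (deviation 0.003%, within rounding noise).

1.0000 (no arbitrage)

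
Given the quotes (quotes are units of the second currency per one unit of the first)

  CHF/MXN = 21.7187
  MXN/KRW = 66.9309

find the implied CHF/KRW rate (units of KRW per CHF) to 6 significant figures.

CHF/KRW = 1453.65

1 CHF × 21.7187 = 21.7187 MXN
21.7187 MXN × 66.9309 = 1453.65 KRW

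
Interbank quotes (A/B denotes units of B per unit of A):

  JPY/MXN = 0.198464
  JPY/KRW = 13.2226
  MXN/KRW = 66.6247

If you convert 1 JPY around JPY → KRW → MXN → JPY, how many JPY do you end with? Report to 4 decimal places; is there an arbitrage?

Around JPY → KRW → MXN → JPY: 1 × 13.2226 ÷ 66.6247 ÷ 0.198464 = 1.000000
Product ≈ 1 (deviation 0.000%, within rounding noise).

1.0000 (no arbitrage)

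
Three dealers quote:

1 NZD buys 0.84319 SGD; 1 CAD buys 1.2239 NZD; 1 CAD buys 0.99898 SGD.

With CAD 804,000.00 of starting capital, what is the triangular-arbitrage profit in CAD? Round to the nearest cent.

Profit: CAD 26,559.28

Profitable loop is CAD → NZD → SGD → CAD:
CAD 804,000.00 × 1.2239 = NZD 984,015.60
NZD 984,015.60 × 0.84319 = SGD 829,712.11
SGD 829,712.11 ÷ 0.99898 = CAD 830,559.28
Profit = CAD 830,559.28 − CAD 804,000.00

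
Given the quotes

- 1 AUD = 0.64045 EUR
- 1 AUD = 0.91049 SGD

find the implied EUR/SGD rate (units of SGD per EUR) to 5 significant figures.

EUR/SGD = 1.4216

1 EUR ÷ 0.64045 = 1.5614 AUD
1.5614 AUD × 0.91049 = 1.42164 SGD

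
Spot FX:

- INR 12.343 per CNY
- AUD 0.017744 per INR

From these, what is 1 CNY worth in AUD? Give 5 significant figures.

1 CNY × 12.343 = 12.343 INR
12.343 INR × 0.017744 = 0.219014 AUD

CNY/AUD = 0.21901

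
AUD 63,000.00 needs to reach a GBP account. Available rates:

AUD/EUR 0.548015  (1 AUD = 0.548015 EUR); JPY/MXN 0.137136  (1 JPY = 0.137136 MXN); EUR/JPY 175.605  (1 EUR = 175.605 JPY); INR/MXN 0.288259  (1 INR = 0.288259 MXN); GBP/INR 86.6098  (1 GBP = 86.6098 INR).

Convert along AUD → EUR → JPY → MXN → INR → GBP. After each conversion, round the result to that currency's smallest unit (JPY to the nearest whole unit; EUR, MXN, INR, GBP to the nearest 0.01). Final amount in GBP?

GBP 33,302.08

AUD 63,000.00 × 0.548015 = EUR 34,524.94
EUR 34,524.94 × 175.605 = JPY 6,062,752
JPY 6,062,752 × 0.137136 = MXN 831,421.56
MXN 831,421.56 ÷ 0.288259 = INR 2,884,286.56
INR 2,884,286.56 ÷ 86.6098 = GBP 33,302.08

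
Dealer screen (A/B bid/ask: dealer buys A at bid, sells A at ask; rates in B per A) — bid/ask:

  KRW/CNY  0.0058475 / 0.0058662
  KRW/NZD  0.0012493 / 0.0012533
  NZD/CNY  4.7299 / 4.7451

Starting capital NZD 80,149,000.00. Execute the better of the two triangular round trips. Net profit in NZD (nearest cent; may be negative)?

Net profit: NZD 585,645.28

Best loop NZD → CNY → KRW → NZD:
NZD 80,149,000.00 × 4.7299 (sell NZD at bid) = CNY 379,096,755.10
CNY 379,096,755.10 ÷ 0.0058662 (buy KRW at ask) = KRW 64,623,905,612
KRW 64,623,905,612 × 0.0012493 (sell KRW at bid) = NZD 80,734,645.28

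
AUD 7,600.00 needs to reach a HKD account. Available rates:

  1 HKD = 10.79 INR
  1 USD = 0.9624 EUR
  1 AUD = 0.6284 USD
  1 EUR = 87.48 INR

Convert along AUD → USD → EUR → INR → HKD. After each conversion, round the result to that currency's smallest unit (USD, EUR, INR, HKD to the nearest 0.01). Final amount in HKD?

AUD 7,600.00 × 0.6284 = USD 4,775.84
USD 4,775.84 × 0.9624 = EUR 4,596.27
EUR 4,596.27 × 87.48 = INR 402,081.70
INR 402,081.70 ÷ 10.79 = HKD 37,264.29

HKD 37,264.29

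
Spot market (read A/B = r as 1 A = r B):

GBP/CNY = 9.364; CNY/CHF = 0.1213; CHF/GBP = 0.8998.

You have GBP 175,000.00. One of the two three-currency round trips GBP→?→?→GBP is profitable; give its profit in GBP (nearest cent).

Profitable loop is GBP → CNY → CHF → GBP:
GBP 175,000.00 × 9.364 = CNY 1,638,700.00
CNY 1,638,700.00 × 0.1213 = CHF 198,774.31
CHF 198,774.31 × 0.8998 = GBP 178,857.12
Profit = GBP 178,857.12 − GBP 175,000.00

Profit: GBP 3,857.12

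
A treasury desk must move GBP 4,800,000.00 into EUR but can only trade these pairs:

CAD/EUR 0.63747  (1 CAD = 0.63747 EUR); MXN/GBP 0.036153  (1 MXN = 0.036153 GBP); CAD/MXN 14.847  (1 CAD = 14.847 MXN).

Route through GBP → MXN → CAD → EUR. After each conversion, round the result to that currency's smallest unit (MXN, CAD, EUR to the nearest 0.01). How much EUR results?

EUR 5,700,565.49

GBP 4,800,000.00 ÷ 0.036153 = MXN 132,769,064.81
MXN 132,769,064.81 ÷ 14.847 = CAD 8,942,484.33
CAD 8,942,484.33 × 0.63747 = EUR 5,700,565.49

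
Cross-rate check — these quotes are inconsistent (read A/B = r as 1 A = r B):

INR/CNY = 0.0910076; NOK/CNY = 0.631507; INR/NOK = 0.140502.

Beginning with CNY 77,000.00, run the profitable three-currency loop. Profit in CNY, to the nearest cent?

Profitable loop is CNY → NOK → INR → CNY:
CNY 77,000.00 ÷ 0.631507 = NOK 121,930.56
NOK 121,930.56 ÷ 0.140502 = INR 867,820.79
INR 867,820.79 × 0.0910076 = CNY 78,978.29
Profit = CNY 78,978.29 − CNY 77,000.00

Profit: CNY 1,978.29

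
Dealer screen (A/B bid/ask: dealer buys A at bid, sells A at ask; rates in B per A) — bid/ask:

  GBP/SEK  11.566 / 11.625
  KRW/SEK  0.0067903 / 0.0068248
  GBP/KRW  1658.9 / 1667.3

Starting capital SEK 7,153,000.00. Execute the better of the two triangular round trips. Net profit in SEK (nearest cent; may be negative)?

Net profit: SEK 117,557.84

Best loop SEK → KRW → GBP → SEK:
SEK 7,153,000.00 ÷ 0.0068248 (buy KRW at ask) = KRW 1,048,089,321
KRW 1,048,089,321 ÷ 1667.3 (buy GBP at ask) = GBP 628,614.72
GBP 628,614.72 × 11.566 (sell GBP at bid) = SEK 7,270,557.84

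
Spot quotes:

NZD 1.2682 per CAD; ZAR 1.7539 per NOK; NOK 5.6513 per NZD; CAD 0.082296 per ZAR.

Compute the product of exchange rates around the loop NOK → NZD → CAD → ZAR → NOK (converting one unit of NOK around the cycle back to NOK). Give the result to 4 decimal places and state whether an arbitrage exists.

0.9667 (arbitrage exists)

Around NOK → NZD → CAD → ZAR → NOK: 1 ÷ 5.6513 ÷ 1.2682 ÷ 0.082296 ÷ 1.7539 = 0.966675
Product < 1; profitable direction is NOK → ZAR → CAD → NZD → NOK.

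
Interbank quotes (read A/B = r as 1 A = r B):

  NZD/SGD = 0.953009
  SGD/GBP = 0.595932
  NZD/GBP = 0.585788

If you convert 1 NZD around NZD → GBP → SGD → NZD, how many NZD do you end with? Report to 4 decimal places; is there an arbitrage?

1.0314 (arbitrage exists)

Around NZD → GBP → SGD → NZD: 1 × 0.585788 ÷ 0.595932 ÷ 0.953009 = 1.031447
Product > 1; profitable direction is NZD → GBP → SGD → NZD.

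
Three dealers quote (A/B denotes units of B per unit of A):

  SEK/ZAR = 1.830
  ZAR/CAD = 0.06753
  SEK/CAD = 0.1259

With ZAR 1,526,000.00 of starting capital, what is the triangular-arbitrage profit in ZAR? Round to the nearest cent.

Profit: ZAR 28,649.26

Profitable loop is ZAR → SEK → CAD → ZAR:
ZAR 1,526,000.00 ÷ 1.830 = SEK 833,879.78
SEK 833,879.78 × 0.1259 = CAD 104,985.46
CAD 104,985.46 ÷ 0.06753 = ZAR 1,554,649.26
Profit = ZAR 1,554,649.26 − ZAR 1,526,000.00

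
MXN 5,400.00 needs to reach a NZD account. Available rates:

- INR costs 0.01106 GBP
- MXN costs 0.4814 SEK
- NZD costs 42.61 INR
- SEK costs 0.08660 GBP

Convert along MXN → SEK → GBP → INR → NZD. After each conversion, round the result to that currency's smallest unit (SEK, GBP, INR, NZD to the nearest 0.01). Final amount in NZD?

NZD 477.69

MXN 5,400.00 × 0.4814 = SEK 2,599.56
SEK 2,599.56 × 0.08660 = GBP 225.12
GBP 225.12 ÷ 0.01106 = INR 20,354.43
INR 20,354.43 ÷ 42.61 = NZD 477.69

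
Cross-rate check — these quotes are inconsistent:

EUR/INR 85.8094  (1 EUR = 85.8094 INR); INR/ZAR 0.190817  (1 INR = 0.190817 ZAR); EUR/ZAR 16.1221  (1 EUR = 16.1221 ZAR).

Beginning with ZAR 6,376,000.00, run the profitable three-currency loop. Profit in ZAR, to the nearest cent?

Profitable loop is ZAR → EUR → INR → ZAR:
ZAR 6,376,000.00 ÷ 16.1221 = EUR 395,481.98
EUR 395,481.98 × 85.8094 = INR 33,936,071.26
INR 33,936,071.26 × 0.190817 = ZAR 6,475,579.31
Profit = ZAR 6,475,579.31 − ZAR 6,376,000.00

Profit: ZAR 99,579.31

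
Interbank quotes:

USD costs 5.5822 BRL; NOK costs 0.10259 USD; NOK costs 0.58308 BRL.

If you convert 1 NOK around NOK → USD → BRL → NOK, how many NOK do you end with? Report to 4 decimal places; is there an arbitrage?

Around NOK → USD → BRL → NOK: 1 × 0.10259 × 5.5822 ÷ 0.58308 = 0.982160
Product < 1; profitable direction is NOK → BRL → USD → NOK.

0.9822 (arbitrage exists)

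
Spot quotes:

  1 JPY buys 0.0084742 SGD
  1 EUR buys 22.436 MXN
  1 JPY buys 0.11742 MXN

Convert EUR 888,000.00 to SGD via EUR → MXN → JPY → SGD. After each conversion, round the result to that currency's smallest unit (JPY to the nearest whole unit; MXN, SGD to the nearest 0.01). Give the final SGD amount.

SGD 1,437,854.80

EUR 888,000.00 × 22.436 = MXN 19,923,168.00
MXN 19,923,168.00 ÷ 0.11742 = JPY 169,674,400
JPY 169,674,400 × 0.0084742 = SGD 1,437,854.80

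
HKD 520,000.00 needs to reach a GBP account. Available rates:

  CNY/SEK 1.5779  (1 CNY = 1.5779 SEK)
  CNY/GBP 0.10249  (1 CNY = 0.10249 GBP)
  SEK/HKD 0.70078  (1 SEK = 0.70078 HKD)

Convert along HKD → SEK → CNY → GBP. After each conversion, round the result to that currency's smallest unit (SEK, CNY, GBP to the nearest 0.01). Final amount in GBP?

GBP 48,197.41

HKD 520,000.00 ÷ 0.70078 = SEK 742,030.31
SEK 742,030.31 ÷ 1.5779 = CNY 470,264.47
CNY 470,264.47 × 0.10249 = GBP 48,197.41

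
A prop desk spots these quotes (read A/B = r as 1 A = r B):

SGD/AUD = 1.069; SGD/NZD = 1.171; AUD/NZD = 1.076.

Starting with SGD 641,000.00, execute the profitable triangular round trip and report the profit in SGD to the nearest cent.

Profit: SGD 11,566.76

Profitable loop is SGD → NZD → AUD → SGD:
SGD 641,000.00 × 1.171 = NZD 750,611.00
NZD 750,611.00 ÷ 1.076 = AUD 697,593.87
AUD 697,593.87 ÷ 1.069 = SGD 652,566.76
Profit = SGD 652,566.76 − SGD 641,000.00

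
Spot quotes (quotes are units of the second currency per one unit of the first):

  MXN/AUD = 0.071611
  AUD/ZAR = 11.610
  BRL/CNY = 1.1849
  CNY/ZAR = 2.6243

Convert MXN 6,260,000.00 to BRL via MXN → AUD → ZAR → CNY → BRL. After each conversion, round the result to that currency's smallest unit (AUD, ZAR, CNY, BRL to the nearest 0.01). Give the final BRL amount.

MXN 6,260,000.00 × 0.071611 = AUD 448,284.86
AUD 448,284.86 × 11.610 = ZAR 5,204,587.22
ZAR 5,204,587.22 ÷ 2.6243 = CNY 1,983,228.75
CNY 1,983,228.75 ÷ 1.1849 = BRL 1,673,752.00

BRL 1,673,752.00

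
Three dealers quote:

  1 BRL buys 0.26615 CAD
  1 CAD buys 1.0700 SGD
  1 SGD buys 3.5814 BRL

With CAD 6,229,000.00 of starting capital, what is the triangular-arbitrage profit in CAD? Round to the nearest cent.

Profit: CAD 124,037.35

Profitable loop is CAD → SGD → BRL → CAD:
CAD 6,229,000.00 × 1.0700 = SGD 6,665,030.00
SGD 6,665,030.00 × 3.5814 = BRL 23,870,138.44
BRL 23,870,138.44 × 0.26615 = CAD 6,353,037.35
Profit = CAD 6,353,037.35 − CAD 6,229,000.00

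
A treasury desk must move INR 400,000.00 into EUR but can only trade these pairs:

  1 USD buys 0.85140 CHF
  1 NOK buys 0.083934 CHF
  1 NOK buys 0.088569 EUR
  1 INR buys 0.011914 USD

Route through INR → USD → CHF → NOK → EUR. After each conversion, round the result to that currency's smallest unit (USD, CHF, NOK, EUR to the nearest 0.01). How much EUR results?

EUR 4,281.49

INR 400,000.00 × 0.011914 = USD 4,765.60
USD 4,765.60 × 0.85140 = CHF 4,057.43
CHF 4,057.43 ÷ 0.083934 = NOK 48,340.72
NOK 48,340.72 × 0.088569 = EUR 4,281.49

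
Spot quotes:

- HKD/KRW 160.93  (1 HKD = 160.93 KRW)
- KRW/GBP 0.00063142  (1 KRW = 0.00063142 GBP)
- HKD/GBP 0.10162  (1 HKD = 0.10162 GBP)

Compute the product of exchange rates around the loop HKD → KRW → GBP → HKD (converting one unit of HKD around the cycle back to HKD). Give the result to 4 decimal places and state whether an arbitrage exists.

Around HKD → KRW → GBP → HKD: 1 × 160.93 × 0.00063142 ÷ 0.10162 = 0.999945
Product ≈ 1 (deviation 0.005%, within rounding noise).

0.9999 (no arbitrage)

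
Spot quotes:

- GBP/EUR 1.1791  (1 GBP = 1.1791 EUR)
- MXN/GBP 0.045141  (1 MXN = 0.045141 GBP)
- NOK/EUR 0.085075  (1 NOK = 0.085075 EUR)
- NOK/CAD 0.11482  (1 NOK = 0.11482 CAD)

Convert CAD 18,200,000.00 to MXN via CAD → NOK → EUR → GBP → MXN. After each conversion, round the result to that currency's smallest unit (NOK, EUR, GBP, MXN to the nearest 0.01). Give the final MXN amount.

MXN 253,357,630.09

CAD 18,200,000.00 ÷ 0.11482 = NOK 158,508,970.56
NOK 158,508,970.56 × 0.085075 = EUR 13,485,150.67
EUR 13,485,150.67 ÷ 1.1791 = GBP 11,436,816.78
GBP 11,436,816.78 ÷ 0.045141 = MXN 253,357,630.09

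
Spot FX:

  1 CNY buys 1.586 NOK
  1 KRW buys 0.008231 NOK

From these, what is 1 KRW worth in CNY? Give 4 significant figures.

1 KRW × 0.008231 = 0.008231 NOK
0.008231 NOK ÷ 1.586 = 0.00518979 CNY

KRW/CNY = 0.005190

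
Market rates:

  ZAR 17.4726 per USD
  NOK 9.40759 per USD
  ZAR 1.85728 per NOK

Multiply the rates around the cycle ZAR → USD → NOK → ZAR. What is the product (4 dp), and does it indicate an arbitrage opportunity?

1.0000 (no arbitrage)

Around ZAR → USD → NOK → ZAR: 1 ÷ 17.4726 × 9.40759 × 1.85728 = 0.999996
Product ≈ 1 (deviation 0.000%, within rounding noise).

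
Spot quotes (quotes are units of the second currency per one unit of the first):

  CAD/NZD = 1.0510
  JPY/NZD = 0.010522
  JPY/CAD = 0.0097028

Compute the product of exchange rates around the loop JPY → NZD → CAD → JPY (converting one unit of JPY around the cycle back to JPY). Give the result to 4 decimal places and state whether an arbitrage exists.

Around JPY → NZD → CAD → JPY: 1 × 0.010522 ÷ 1.0510 ÷ 0.0097028 = 1.031807
Product > 1; profitable direction is JPY → NZD → CAD → JPY.

1.0318 (arbitrage exists)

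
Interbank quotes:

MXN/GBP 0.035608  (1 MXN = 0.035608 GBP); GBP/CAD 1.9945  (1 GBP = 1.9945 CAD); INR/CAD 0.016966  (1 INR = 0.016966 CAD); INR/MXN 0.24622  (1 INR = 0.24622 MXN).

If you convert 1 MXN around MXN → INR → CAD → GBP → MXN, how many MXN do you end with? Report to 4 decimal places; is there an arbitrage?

Around MXN → INR → CAD → GBP → MXN: 1 ÷ 0.24622 × 0.016966 ÷ 1.9945 ÷ 0.035608 = 0.970230
Product < 1; profitable direction is MXN → GBP → CAD → INR → MXN.

0.9702 (arbitrage exists)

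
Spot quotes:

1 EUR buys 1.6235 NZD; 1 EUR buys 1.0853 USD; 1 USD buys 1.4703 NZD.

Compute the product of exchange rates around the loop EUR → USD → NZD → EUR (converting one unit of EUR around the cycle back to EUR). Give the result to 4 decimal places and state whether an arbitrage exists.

Around EUR → USD → NZD → EUR: 1 × 1.0853 × 1.4703 ÷ 1.6235 = 0.982887
Product < 1; profitable direction is EUR → NZD → USD → EUR.

0.9829 (arbitrage exists)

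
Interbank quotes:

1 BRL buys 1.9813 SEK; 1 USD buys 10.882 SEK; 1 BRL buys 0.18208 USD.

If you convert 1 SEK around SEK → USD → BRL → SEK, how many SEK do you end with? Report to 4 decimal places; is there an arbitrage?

1.0000 (no arbitrage)

Around SEK → USD → BRL → SEK: 1 ÷ 10.882 ÷ 0.18208 × 1.9813 = 0.999952
Product ≈ 1 (deviation 0.005%, within rounding noise).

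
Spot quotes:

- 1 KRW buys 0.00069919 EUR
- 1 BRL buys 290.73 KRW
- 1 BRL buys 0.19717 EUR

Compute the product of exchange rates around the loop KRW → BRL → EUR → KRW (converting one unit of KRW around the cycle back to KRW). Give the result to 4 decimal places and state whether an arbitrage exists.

0.9700 (arbitrage exists)

Around KRW → BRL → EUR → KRW: 1 ÷ 290.73 × 0.19717 ÷ 0.00069919 = 0.969964
Product < 1; profitable direction is KRW → EUR → BRL → KRW.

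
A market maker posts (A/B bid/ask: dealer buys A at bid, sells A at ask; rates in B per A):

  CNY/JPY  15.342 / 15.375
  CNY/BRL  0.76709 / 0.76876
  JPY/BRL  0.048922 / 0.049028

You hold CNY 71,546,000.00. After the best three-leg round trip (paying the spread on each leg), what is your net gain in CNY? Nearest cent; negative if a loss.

Best loop CNY → BRL → JPY → CNY:
CNY 71,546,000.00 × 0.76709 (sell CNY at bid) = BRL 54,882,221.14
BRL 54,882,221.14 ÷ 0.049028 (buy JPY at ask) = JPY 1,119,405,669
JPY 1,119,405,669 ÷ 15.375 (buy CNY at ask) = CNY 72,806,872.78

Net profit: CNY 1,260,872.78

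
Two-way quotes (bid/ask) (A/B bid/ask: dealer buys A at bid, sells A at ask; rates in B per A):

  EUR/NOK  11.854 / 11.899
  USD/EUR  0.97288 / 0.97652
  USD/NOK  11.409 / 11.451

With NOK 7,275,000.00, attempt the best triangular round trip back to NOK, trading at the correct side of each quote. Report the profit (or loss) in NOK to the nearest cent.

Net profit: NOK 51,790.63

Best loop NOK → USD → EUR → NOK:
NOK 7,275,000.00 ÷ 11.451 (buy USD at ask) = USD 635,315.69
USD 635,315.69 × 0.97288 (sell USD at bid) = EUR 618,085.93
EUR 618,085.93 × 11.854 (sell EUR at bid) = NOK 7,326,790.63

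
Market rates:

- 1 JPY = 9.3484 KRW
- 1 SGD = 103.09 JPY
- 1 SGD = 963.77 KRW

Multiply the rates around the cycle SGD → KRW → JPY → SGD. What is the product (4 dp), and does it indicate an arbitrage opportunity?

1.0000 (no arbitrage)

Around SGD → KRW → JPY → SGD: 1 × 963.77 ÷ 9.3484 ÷ 103.09 = 1.000045
Product ≈ 1 (deviation 0.005%, within rounding noise).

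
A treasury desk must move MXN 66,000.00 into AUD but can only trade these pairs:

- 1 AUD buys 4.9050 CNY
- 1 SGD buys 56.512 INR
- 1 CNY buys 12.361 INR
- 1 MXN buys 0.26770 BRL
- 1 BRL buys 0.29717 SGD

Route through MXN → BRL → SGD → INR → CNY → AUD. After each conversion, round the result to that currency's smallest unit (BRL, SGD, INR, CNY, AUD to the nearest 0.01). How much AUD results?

AUD 4,893.79

MXN 66,000.00 × 0.26770 = BRL 17,668.20
BRL 17,668.20 × 0.29717 = SGD 5,250.46
SGD 5,250.46 × 56.512 = INR 296,714.00
INR 296,714.00 ÷ 12.361 = CNY 24,004.04
CNY 24,004.04 ÷ 4.9050 = AUD 4,893.79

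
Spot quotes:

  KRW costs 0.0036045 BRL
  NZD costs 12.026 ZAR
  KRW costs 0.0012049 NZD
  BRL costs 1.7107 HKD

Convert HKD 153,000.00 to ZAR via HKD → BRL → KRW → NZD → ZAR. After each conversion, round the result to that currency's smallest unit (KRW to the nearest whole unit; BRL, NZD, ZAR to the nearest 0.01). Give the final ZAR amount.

ZAR 359,537.95

HKD 153,000.00 ÷ 1.7107 = BRL 89,437.07
BRL 89,437.07 ÷ 0.0036045 = KRW 24,812,615
KRW 24,812,615 × 0.0012049 = NZD 29,896.72
NZD 29,896.72 × 12.026 = ZAR 359,537.95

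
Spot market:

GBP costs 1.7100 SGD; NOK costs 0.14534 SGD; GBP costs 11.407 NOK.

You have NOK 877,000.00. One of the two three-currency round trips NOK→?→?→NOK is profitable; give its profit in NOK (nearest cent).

Profitable loop is NOK → GBP → SGD → NOK:
NOK 877,000.00 ÷ 11.407 = GBP 76,882.62
GBP 76,882.62 × 1.7100 = SGD 131,469.27
SGD 131,469.27 ÷ 0.14534 = NOK 904,563.60
Profit = NOK 904,563.60 − NOK 877,000.00

Profit: NOK 27,563.60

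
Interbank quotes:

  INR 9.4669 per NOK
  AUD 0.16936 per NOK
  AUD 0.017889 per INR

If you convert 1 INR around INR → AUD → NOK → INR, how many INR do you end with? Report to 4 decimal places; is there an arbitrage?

1.0000 (no arbitrage)

Around INR → AUD → NOK → INR: 1 × 0.017889 ÷ 0.16936 × 9.4669 = 0.999961
Product ≈ 1 (deviation 0.004%, within rounding noise).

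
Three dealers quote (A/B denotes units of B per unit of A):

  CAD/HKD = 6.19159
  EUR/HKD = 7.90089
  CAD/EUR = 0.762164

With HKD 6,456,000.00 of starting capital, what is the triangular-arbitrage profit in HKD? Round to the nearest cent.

Profitable loop is HKD → EUR → CAD → HKD:
HKD 6,456,000.00 ÷ 7.90089 = EUR 817,123.13
EUR 817,123.13 ÷ 0.762164 = CAD 1,072,109.33
CAD 1,072,109.33 × 6.19159 = HKD 6,638,061.40
Profit = HKD 6,638,061.40 − HKD 6,456,000.00

Profit: HKD 182,061.40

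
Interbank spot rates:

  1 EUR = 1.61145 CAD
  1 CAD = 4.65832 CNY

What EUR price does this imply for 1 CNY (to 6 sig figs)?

CNY/EUR = 0.133215

1 CNY ÷ 4.65832 = 0.21467 CAD
0.21467 CAD ÷ 1.61145 = 0.133215 EUR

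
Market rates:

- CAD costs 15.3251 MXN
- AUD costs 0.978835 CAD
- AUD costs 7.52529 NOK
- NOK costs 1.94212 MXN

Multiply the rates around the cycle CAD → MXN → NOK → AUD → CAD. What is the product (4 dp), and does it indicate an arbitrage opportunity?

1.0264 (arbitrage exists)

Around CAD → MXN → NOK → AUD → CAD: 1 × 15.3251 ÷ 1.94212 ÷ 7.52529 × 0.978835 = 1.026393
Product > 1; profitable direction is CAD → MXN → NOK → AUD → CAD.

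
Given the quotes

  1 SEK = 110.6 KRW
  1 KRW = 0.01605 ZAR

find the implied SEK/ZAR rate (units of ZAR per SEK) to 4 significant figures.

1 SEK × 110.6 = 110.6 KRW
110.6 KRW × 0.01605 = 1.77513 ZAR

SEK/ZAR = 1.775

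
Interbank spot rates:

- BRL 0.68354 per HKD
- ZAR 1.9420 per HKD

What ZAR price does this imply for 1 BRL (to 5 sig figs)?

1 BRL ÷ 0.68354 = 1.46297 HKD
1.46297 HKD × 1.9420 = 2.84109 ZAR

BRL/ZAR = 2.8411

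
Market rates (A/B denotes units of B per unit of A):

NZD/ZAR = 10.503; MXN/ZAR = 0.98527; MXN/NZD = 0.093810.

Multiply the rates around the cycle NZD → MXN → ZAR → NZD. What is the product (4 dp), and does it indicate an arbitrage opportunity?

1.0000 (no arbitrage)

Around NZD → MXN → ZAR → NZD: 1 ÷ 0.093810 × 0.98527 ÷ 10.503 = 0.999983
Product ≈ 1 (deviation 0.002%, within rounding noise).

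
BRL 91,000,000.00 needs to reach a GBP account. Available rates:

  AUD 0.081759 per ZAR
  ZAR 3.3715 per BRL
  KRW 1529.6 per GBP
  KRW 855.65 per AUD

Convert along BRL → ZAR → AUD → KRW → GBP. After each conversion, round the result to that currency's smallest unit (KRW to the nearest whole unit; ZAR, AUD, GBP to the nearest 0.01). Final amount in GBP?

BRL 91,000,000.00 × 3.3715 = ZAR 306,806,500.00
ZAR 306,806,500.00 × 0.081759 = AUD 25,084,192.63
AUD 25,084,192.63 × 855.65 = KRW 21,463,289,424
KRW 21,463,289,424 ÷ 1529.6 = GBP 14,031,962.23

GBP 14,031,962.23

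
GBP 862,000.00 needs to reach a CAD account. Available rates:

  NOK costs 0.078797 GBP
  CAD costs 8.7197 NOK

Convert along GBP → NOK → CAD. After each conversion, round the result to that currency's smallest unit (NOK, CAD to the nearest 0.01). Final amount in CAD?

CAD 1,254,573.30

GBP 862,000.00 ÷ 0.078797 = NOK 10,939,502.77
NOK 10,939,502.77 ÷ 8.7197 = CAD 1,254,573.30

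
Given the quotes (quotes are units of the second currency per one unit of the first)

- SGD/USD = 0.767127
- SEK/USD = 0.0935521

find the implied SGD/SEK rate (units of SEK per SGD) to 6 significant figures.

1 SGD × 0.767127 = 0.767127 USD
0.767127 USD ÷ 0.0935521 = 8.2 SEK

SGD/SEK = 8.20000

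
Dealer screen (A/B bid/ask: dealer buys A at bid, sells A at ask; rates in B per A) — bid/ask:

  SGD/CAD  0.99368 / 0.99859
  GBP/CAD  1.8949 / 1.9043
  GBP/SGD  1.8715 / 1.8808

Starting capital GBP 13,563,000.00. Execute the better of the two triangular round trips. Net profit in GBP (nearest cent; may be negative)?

Best loop GBP → CAD → SGD → GBP:
GBP 13,563,000.00 × 1.8949 (sell GBP at bid) = CAD 25,700,528.70
CAD 25,700,528.70 ÷ 0.99859 (buy SGD at ask) = SGD 25,736,817.61
SGD 25,736,817.61 ÷ 1.8808 (buy GBP at ask) = GBP 13,683,973.64

Net profit: GBP 120,973.64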